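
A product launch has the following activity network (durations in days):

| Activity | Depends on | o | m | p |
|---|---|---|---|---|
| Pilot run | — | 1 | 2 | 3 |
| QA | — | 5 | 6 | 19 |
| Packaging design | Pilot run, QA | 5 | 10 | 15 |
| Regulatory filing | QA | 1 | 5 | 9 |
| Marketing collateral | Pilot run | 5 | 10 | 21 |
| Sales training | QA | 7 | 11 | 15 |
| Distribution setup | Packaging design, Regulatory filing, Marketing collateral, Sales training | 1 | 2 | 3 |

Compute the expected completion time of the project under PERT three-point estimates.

21 days

te_Pilot run = (1 + 4·2 + 3)/6 = 12/6 = 2
te_QA = (5 + 4·6 + 19)/6 = 48/6 = 8
te_Packaging design = (5 + 4·10 + 15)/6 = 60/6 = 10
te_Regulatory filing = (1 + 4·5 + 9)/6 = 30/6 = 5
te_Marketing collateral = (5 + 4·10 + 21)/6 = 66/6 = 11
te_Sales training = (7 + 4·11 + 15)/6 = 66/6 = 11
te_Distribution setup = (1 + 4·2 + 3)/6 = 12/6 = 2

Forward pass:
ES_Pilot run = 0; EF_Pilot run = 2
ES_QA = 0; EF_QA = 8
ES_Packaging design = max(EF_Pilot run=2, EF_QA=8) = 8; EF_Packaging design = 8+10 = 18
ES_Regulatory filing = 8; EF_Regulatory filing = 8+5 = 13
ES_Marketing collateral = 2; EF_Marketing collateral = 2+11 = 13
ES_Sales training = 8; EF_Sales training = 8+11 = 19
ES_Distribution setup = max(EF_Packaging design=18, EF_Regulatory filing=13, EF_Marketing collateral=13, EF_Sales training=19) = 19; EF_Distribution setup = 19+2 = 21
Expected project duration μ = 21 days. Critical path: QA → Sales training → Distribution setup.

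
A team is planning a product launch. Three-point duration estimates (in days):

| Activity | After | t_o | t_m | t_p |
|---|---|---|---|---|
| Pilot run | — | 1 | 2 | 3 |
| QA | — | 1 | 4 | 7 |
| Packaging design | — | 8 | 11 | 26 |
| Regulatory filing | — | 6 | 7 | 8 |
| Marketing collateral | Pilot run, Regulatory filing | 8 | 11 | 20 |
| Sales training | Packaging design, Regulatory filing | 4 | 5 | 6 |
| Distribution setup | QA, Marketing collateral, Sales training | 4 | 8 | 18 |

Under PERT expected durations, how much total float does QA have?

15 days

te_Pilot run = (1 + 4·2 + 3)/6 = 12/6 = 2
te_QA = (1 + 4·4 + 7)/6 = 24/6 = 4
te_Packaging design = (8 + 4·11 + 26)/6 = 78/6 = 13
te_Regulatory filing = (6 + 4·7 + 8)/6 = 42/6 = 7
te_Marketing collateral = (8 + 4·11 + 20)/6 = 72/6 = 12
te_Sales training = (4 + 4·5 + 6)/6 = 30/6 = 5
te_Distribution setup = (4 + 4·8 + 18)/6 = 54/6 = 9

Forward pass:
ES_Pilot run = 0; EF_Pilot run = 2
ES_QA = 0; EF_QA = 4
ES_Packaging design = 0; EF_Packaging design = 13
ES_Regulatory filing = 0; EF_Regulatory filing = 7
ES_Marketing collateral = max(EF_Pilot run=2, EF_Regulatory filing=7) = 7; EF_Marketing collateral = 7+12 = 19
ES_Sales training = max(EF_Packaging design=13, EF_Regulatory filing=7) = 13; EF_Sales training = 13+5 = 18
ES_Distribution setup = max(EF_QA=4, EF_Marketing collateral=19, EF_Sales training=18) = 19; EF_Distribution setup = 19+9 = 28
Expected project duration μ = 28 days. Critical path: Regulatory filing → Marketing collateral → Distribution setup.

Backward pass:
LF_Distribution setup = 28; LS_Distribution setup = 28−9 = 19
LF_Sales training = LS_Distribution setup = 19; LS_Sales training = 19−5 = 14
LF_Marketing collateral = LS_Distribution setup = 19; LS_Marketing collateral = 19−12 = 7
LF_Regulatory filing = min(LS_Marketing collateral=7, LS_Sales training=14) = 7; LS_Regulatory filing = 7−7 = 0
LF_Packaging design = LS_Sales training = 14; LS_Packaging design = 14−13 = 1
LF_QA = LS_Distribution setup = 19; LS_QA = 19−4 = 15
LF_Pilot run = LS_Marketing collateral = 7; LS_Pilot run = 7−2 = 5
Slack_QA = LS_QA − ES_QA = 15 − 0 = 15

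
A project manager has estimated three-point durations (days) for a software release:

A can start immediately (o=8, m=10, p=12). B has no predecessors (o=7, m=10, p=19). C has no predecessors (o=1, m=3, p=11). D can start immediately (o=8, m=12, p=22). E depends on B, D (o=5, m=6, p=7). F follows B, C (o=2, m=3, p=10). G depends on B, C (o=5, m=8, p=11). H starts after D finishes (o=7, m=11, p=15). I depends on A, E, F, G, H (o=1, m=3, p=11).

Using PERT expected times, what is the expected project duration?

te_A = (8 + 4·10 + 12)/6 = 60/6 = 10
te_B = (7 + 4·10 + 19)/6 = 66/6 = 11
te_C = (1 + 4·3 + 11)/6 = 24/6 = 4
te_D = (8 + 4·12 + 22)/6 = 78/6 = 13
te_E = (5 + 4·6 + 7)/6 = 36/6 = 6
te_F = (2 + 4·3 + 10)/6 = 24/6 = 4
te_G = (5 + 4·8 + 11)/6 = 48/6 = 8
te_H = (7 + 4·11 + 15)/6 = 66/6 = 11
te_I = (1 + 4·3 + 11)/6 = 24/6 = 4

Forward pass:
ES_A = 0; EF_A = 10
ES_B = 0; EF_B = 11
ES_C = 0; EF_C = 4
ES_D = 0; EF_D = 13
ES_E = max(EF_B=11, EF_D=13) = 13; EF_E = 13+6 = 19
ES_F = max(EF_B=11, EF_C=4) = 11; EF_F = 11+4 = 15
ES_G = max(EF_B=11, EF_C=4) = 11; EF_G = 11+8 = 19
ES_H = 13; EF_H = 13+11 = 24
ES_I = max(EF_A=10, EF_E=19, EF_F=15, EF_G=19, EF_H=24) = 24; EF_I = 24+4 = 28
Expected project duration μ = 28 days. Critical path: D → H → I.

28 days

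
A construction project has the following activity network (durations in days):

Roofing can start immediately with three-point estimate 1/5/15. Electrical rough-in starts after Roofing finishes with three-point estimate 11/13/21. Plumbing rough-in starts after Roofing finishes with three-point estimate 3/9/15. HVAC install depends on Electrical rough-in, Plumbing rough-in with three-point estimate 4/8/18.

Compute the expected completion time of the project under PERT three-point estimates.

te_Roofing = (1 + 4·5 + 15)/6 = 36/6 = 6
te_Electrical rough-in = (11 + 4·13 + 21)/6 = 84/6 = 14
te_Plumbing rough-in = (3 + 4·9 + 15)/6 = 54/6 = 9
te_HVAC install = (4 + 4·8 + 18)/6 = 54/6 = 9

Forward pass:
ES_Roofing = 0; EF_Roofing = 6
ES_Electrical rough-in = 6; EF_Electrical rough-in = 6+14 = 20
ES_Plumbing rough-in = 6; EF_Plumbing rough-in = 6+9 = 15
ES_HVAC install = max(EF_Electrical rough-in=20, EF_Plumbing rough-in=15) = 20; EF_HVAC install = 20+9 = 29
Expected project duration μ = 29 days. Critical path: Roofing → Electrical rough-in → HVAC install.

29 days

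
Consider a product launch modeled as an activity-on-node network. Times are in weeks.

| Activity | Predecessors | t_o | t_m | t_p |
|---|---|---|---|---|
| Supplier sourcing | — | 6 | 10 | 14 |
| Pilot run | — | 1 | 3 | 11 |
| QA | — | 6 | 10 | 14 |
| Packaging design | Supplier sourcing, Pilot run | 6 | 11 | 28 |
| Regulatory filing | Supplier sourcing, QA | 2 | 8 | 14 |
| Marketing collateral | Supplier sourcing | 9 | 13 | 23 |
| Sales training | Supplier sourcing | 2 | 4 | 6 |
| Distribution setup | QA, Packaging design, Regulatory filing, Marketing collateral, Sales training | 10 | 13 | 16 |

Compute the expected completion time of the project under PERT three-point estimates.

te_Supplier sourcing = (6 + 4·10 + 14)/6 = 60/6 = 10
te_Pilot run = (1 + 4·3 + 11)/6 = 24/6 = 4
te_QA = (6 + 4·10 + 14)/6 = 60/6 = 10
te_Packaging design = (6 + 4·11 + 28)/6 = 78/6 = 13
te_Regulatory filing = (2 + 4·8 + 14)/6 = 48/6 = 8
te_Marketing collateral = (9 + 4·13 + 23)/6 = 84/6 = 14
te_Sales training = (2 + 4·4 + 6)/6 = 24/6 = 4
te_Distribution setup = (10 + 4·13 + 16)/6 = 78/6 = 13

Forward pass:
ES_Supplier sourcing = 0; EF_Supplier sourcing = 10
ES_Pilot run = 0; EF_Pilot run = 4
ES_QA = 0; EF_QA = 10
ES_Packaging design = max(EF_Supplier sourcing=10, EF_Pilot run=4) = 10; EF_Packaging design = 10+13 = 23
ES_Regulatory filing = max(EF_Supplier sourcing=10, EF_QA=10) = 10; EF_Regulatory filing = 10+8 = 18
ES_Marketing collateral = 10; EF_Marketing collateral = 10+14 = 24
ES_Sales training = 10; EF_Sales training = 10+4 = 14
ES_Distribution setup = max(EF_QA=10, EF_Packaging design=23, EF_Regulatory filing=18, EF_Marketing collateral=24, EF_Sales training=14) = 24; EF_Distribution setup = 24+13 = 37
Expected project duration μ = 37 weeks. Critical path: Supplier sourcing → Marketing collateral → Distribution setup.

37 weeks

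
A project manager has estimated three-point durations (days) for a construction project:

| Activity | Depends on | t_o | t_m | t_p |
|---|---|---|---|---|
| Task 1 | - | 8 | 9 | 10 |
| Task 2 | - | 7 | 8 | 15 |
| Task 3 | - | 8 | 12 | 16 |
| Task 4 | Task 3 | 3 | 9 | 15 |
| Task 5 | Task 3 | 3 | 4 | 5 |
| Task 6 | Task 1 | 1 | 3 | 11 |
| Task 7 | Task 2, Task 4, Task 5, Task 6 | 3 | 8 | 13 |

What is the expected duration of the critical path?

te_Task 1 = (8 + 4·9 + 10)/6 = 54/6 = 9
te_Task 2 = (7 + 4·8 + 15)/6 = 54/6 = 9
te_Task 3 = (8 + 4·12 + 16)/6 = 72/6 = 12
te_Task 4 = (3 + 4·9 + 15)/6 = 54/6 = 9
te_Task 5 = (3 + 4·4 + 5)/6 = 24/6 = 4
te_Task 6 = (1 + 4·3 + 11)/6 = 24/6 = 4
te_Task 7 = (3 + 4·8 + 13)/6 = 48/6 = 8

Forward pass:
ES_Task 1 = 0; EF_Task 1 = 9
ES_Task 2 = 0; EF_Task 2 = 9
ES_Task 3 = 0; EF_Task 3 = 12
ES_Task 4 = 12; EF_Task 4 = 12+9 = 21
ES_Task 5 = 12; EF_Task 5 = 12+4 = 16
ES_Task 6 = 9; EF_Task 6 = 9+4 = 13
ES_Task 7 = max(EF_Task 2=9, EF_Task 4=21, EF_Task 5=16, EF_Task 6=13) = 21; EF_Task 7 = 21+8 = 29
Expected project duration μ = 29 days. Critical path: Task 3 → Task 4 → Task 7.

29 days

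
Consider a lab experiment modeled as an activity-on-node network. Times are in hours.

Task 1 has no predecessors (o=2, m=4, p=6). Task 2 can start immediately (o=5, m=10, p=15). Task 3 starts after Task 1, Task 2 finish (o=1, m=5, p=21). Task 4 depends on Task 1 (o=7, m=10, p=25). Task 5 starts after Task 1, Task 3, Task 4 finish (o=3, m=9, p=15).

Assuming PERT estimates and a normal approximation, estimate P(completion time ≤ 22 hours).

0.172

te_Task 1 = (2 + 4·4 + 6)/6 = 24/6 = 4; σ²_Task 1 = ((6−2)/6)² = 0.444
te_Task 2 = (5 + 4·10 + 15)/6 = 60/6 = 10; σ²_Task 2 = ((15−5)/6)² = 2.778
te_Task 3 = (1 + 4·5 + 21)/6 = 42/6 = 7; σ²_Task 3 = ((21−1)/6)² = 11.111
te_Task 4 = (7 + 4·10 + 25)/6 = 72/6 = 12; σ²_Task 4 = ((25−7)/6)² = 9.000
te_Task 5 = (3 + 4·9 + 15)/6 = 54/6 = 9; σ²_Task 5 = ((15−3)/6)² = 4.000

Forward pass:
ES_Task 1 = 0; EF_Task 1 = 4
ES_Task 2 = 0; EF_Task 2 = 10
ES_Task 3 = max(EF_Task 1=4, EF_Task 2=10) = 10; EF_Task 3 = 10+7 = 17
ES_Task 4 = 4; EF_Task 4 = 4+12 = 16
ES_Task 5 = max(EF_Task 1=4, EF_Task 3=17, EF_Task 4=16) = 17; EF_Task 5 = 17+9 = 26
Expected project duration μ = 26 hours. Critical path: Task 2 → Task 3 → Task 5.

Variance along critical path = 2.778 + 11.111 + 4.000 = 17.889; σ = √17.889 = 4.230 hours.
Z = (22 − 26) / 4.230 = -0.946
P(T ≤ 22) = Φ(-0.946) ≈ 0.172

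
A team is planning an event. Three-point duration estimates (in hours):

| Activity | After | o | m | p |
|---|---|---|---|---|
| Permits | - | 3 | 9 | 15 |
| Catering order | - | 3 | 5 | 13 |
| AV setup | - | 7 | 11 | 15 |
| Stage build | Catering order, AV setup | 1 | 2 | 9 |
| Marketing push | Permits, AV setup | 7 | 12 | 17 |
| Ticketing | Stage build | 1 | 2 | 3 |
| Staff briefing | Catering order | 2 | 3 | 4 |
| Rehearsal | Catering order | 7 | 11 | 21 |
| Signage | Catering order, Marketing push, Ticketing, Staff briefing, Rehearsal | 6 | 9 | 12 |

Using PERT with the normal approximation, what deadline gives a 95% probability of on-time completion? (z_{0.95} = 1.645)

35.9 hours

te_Permits = (3 + 4·9 + 15)/6 = 54/6 = 9; σ²_Permits = ((15−3)/6)² = 4.000
te_Catering order = (3 + 4·5 + 13)/6 = 36/6 = 6; σ²_Catering order = ((13−3)/6)² = 2.778
te_AV setup = (7 + 4·11 + 15)/6 = 66/6 = 11; σ²_AV setup = ((15−7)/6)² = 1.778
te_Stage build = (1 + 4·2 + 9)/6 = 18/6 = 3; σ²_Stage build = ((9−1)/6)² = 1.778
te_Marketing push = (7 + 4·12 + 17)/6 = 72/6 = 12; σ²_Marketing push = ((17−7)/6)² = 2.778
te_Ticketing = (1 + 4·2 + 3)/6 = 12/6 = 2; σ²_Ticketing = ((3−1)/6)² = 0.111
te_Staff briefing = (2 + 4·3 + 4)/6 = 18/6 = 3; σ²_Staff briefing = ((4−2)/6)² = 0.111
te_Rehearsal = (7 + 4·11 + 21)/6 = 72/6 = 12; σ²_Rehearsal = ((21−7)/6)² = 5.444
te_Signage = (6 + 4·9 + 12)/6 = 54/6 = 9; σ²_Signage = ((12−6)/6)² = 1.000

Forward pass:
ES_Permits = 0; EF_Permits = 9
ES_Catering order = 0; EF_Catering order = 6
ES_AV setup = 0; EF_AV setup = 11
ES_Stage build = max(EF_Catering order=6, EF_AV setup=11) = 11; EF_Stage build = 11+3 = 14
ES_Marketing push = max(EF_Permits=9, EF_AV setup=11) = 11; EF_Marketing push = 11+12 = 23
ES_Ticketing = 14; EF_Ticketing = 14+2 = 16
ES_Staff briefing = 6; EF_Staff briefing = 6+3 = 9
ES_Rehearsal = 6; EF_Rehearsal = 6+12 = 18
ES_Signage = max(EF_Catering order=6, EF_Marketing push=23, EF_Ticketing=16, EF_Staff briefing=9, EF_Rehearsal=18) = 23; EF_Signage = 23+9 = 32
Expected project duration μ = 32 hours. Critical path: AV setup → Marketing push → Signage.

Variance along critical path = 1.778 + 2.778 + 1.000 = 5.556; σ = 2.357 hours.
D = μ + z·σ = 32 + 1.645·2.357 = 35.9 hours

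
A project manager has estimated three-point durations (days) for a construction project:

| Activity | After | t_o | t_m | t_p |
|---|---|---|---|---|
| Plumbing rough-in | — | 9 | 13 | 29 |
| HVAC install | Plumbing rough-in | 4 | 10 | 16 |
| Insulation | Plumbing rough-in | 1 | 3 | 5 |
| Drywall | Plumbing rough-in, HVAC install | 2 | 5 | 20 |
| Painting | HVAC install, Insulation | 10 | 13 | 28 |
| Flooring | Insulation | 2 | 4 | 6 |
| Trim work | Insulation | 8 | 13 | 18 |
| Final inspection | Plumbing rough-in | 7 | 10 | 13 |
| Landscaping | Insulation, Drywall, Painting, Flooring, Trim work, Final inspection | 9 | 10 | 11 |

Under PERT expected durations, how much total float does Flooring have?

18 days

te_Plumbing rough-in = (9 + 4·13 + 29)/6 = 90/6 = 15
te_HVAC install = (4 + 4·10 + 16)/6 = 60/6 = 10
te_Insulation = (1 + 4·3 + 5)/6 = 18/6 = 3
te_Drywall = (2 + 4·5 + 20)/6 = 42/6 = 7
te_Painting = (10 + 4·13 + 28)/6 = 90/6 = 15
te_Flooring = (2 + 4·4 + 6)/6 = 24/6 = 4
te_Trim work = (8 + 4·13 + 18)/6 = 78/6 = 13
te_Final inspection = (7 + 4·10 + 13)/6 = 60/6 = 10
te_Landscaping = (9 + 4·10 + 11)/6 = 60/6 = 10

Forward pass:
ES_Plumbing rough-in = 0; EF_Plumbing rough-in = 15
ES_HVAC install = 15; EF_HVAC install = 15+10 = 25
ES_Insulation = 15; EF_Insulation = 15+3 = 18
ES_Drywall = max(EF_Plumbing rough-in=15, EF_HVAC install=25) = 25; EF_Drywall = 25+7 = 32
ES_Painting = max(EF_HVAC install=25, EF_Insulation=18) = 25; EF_Painting = 25+15 = 40
ES_Flooring = 18; EF_Flooring = 18+4 = 22
ES_Trim work = 18; EF_Trim work = 18+13 = 31
ES_Final inspection = 15; EF_Final inspection = 15+10 = 25
ES_Landscaping = max(EF_Insulation=18, EF_Drywall=32, EF_Painting=40, EF_Flooring=22, EF_Trim work=31, EF_Final inspection=25) = 40; EF_Landscaping = 40+10 = 50
Expected project duration μ = 50 days. Critical path: Plumbing rough-in → HVAC install → Painting → Landscaping.

Backward pass:
LF_Landscaping = 50; LS_Landscaping = 50−10 = 40
LF_Final inspection = LS_Landscaping = 40; LS_Final inspection = 40−10 = 30
LF_Trim work = LS_Landscaping = 40; LS_Trim work = 40−13 = 27
LF_Flooring = LS_Landscaping = 40; LS_Flooring = 40−4 = 36
LF_Painting = LS_Landscaping = 40; LS_Painting = 40−15 = 25
LF_Drywall = LS_Landscaping = 40; LS_Drywall = 40−7 = 33
LF_Insulation = min(LS_Painting=25, LS_Flooring=36, LS_Trim work=27, LS_Landscaping=40) = 25; LS_Insulation = 25−3 = 22
LF_HVAC install = min(LS_Drywall=33, LS_Painting=25) = 25; LS_HVAC install = 25−10 = 15
LF_Plumbing rough-in = min(LS_HVAC install=15, LS_Insulation=22, LS_Drywall=33, LS_Final inspection=30) = 15; LS_Plumbing rough-in = 15−15 = 0
Slack_Flooring = LS_Flooring − ES_Flooring = 36 − 18 = 18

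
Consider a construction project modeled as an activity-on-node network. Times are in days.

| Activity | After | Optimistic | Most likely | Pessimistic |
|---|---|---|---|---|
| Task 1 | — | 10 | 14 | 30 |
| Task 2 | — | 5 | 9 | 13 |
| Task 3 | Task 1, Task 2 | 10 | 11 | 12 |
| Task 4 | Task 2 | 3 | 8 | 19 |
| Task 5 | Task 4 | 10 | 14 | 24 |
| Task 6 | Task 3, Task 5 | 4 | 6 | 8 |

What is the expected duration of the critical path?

39 days

te_Task 1 = (10 + 4·14 + 30)/6 = 96/6 = 16
te_Task 2 = (5 + 4·9 + 13)/6 = 54/6 = 9
te_Task 3 = (10 + 4·11 + 12)/6 = 66/6 = 11
te_Task 4 = (3 + 4·8 + 19)/6 = 54/6 = 9
te_Task 5 = (10 + 4·14 + 24)/6 = 90/6 = 15
te_Task 6 = (4 + 4·6 + 8)/6 = 36/6 = 6

Forward pass:
ES_Task 1 = 0; EF_Task 1 = 16
ES_Task 2 = 0; EF_Task 2 = 9
ES_Task 3 = max(EF_Task 1=16, EF_Task 2=9) = 16; EF_Task 3 = 16+11 = 27
ES_Task 4 = 9; EF_Task 4 = 9+9 = 18
ES_Task 5 = 18; EF_Task 5 = 18+15 = 33
ES_Task 6 = max(EF_Task 3=27, EF_Task 5=33) = 33; EF_Task 6 = 33+6 = 39
Expected project duration μ = 39 days. Critical path: Task 2 → Task 4 → Task 5 → Task 6.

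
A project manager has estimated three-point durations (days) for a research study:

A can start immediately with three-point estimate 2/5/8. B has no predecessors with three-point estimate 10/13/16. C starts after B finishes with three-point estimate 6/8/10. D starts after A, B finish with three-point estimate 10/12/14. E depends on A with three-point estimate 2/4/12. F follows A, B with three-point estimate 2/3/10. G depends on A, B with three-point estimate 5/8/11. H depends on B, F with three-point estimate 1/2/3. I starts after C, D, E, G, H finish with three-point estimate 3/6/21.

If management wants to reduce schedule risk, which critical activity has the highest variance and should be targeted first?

I

te_A = (2 + 4·5 + 8)/6 = 30/6 = 5; σ²_A = ((8−2)/6)² = 1.000
te_B = (10 + 4·13 + 16)/6 = 78/6 = 13; σ²_B = ((16−10)/6)² = 1.000
te_C = (6 + 4·8 + 10)/6 = 48/6 = 8; σ²_C = ((10−6)/6)² = 0.444
te_D = (10 + 4·12 + 14)/6 = 72/6 = 12; σ²_D = ((14−10)/6)² = 0.444
te_E = (2 + 4·4 + 12)/6 = 30/6 = 5; σ²_E = ((12−2)/6)² = 2.778
te_F = (2 + 4·3 + 10)/6 = 24/6 = 4; σ²_F = ((10−2)/6)² = 1.778
te_G = (5 + 4·8 + 11)/6 = 48/6 = 8; σ²_G = ((11−5)/6)² = 1.000
te_H = (1 + 4·2 + 3)/6 = 12/6 = 2; σ²_H = ((3−1)/6)² = 0.111
te_I = (3 + 4·6 + 21)/6 = 48/6 = 8; σ²_I = ((21−3)/6)² = 9.000

Forward pass:
ES_A = 0; EF_A = 5
ES_B = 0; EF_B = 13
ES_C = 13; EF_C = 13+8 = 21
ES_D = max(EF_A=5, EF_B=13) = 13; EF_D = 13+12 = 25
ES_E = 5; EF_E = 5+5 = 10
ES_F = max(EF_A=5, EF_B=13) = 13; EF_F = 13+4 = 17
ES_G = max(EF_A=5, EF_B=13) = 13; EF_G = 13+8 = 21
ES_H = max(EF_B=13, EF_F=17) = 17; EF_H = 17+2 = 19
ES_I = max(EF_C=21, EF_D=25, EF_E=10, EF_G=21, EF_H=19) = 25; EF_I = 25+8 = 33
Expected project duration μ = 33 days. Critical path: B → D → I.

Variances on critical path: σ²_B=1.000, σ²_D=0.444, σ²_I=9.000.
Largest is σ²_I = 9.000.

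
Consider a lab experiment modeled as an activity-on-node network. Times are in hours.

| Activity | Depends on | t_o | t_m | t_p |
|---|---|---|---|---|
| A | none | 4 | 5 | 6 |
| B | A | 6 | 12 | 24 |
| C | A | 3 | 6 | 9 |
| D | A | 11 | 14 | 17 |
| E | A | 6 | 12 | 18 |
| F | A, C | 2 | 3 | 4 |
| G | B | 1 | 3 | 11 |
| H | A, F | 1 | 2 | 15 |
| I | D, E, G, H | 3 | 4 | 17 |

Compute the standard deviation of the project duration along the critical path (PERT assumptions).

te_A = (4 + 4·5 + 6)/6 = 30/6 = 5; σ²_A = ((6−4)/6)² = 0.111
te_B = (6 + 4·12 + 24)/6 = 78/6 = 13; σ²_B = ((24−6)/6)² = 9.000
te_C = (3 + 4·6 + 9)/6 = 36/6 = 6; σ²_C = ((9−3)/6)² = 1.000
te_D = (11 + 4·14 + 17)/6 = 84/6 = 14; σ²_D = ((17−11)/6)² = 1.000
te_E = (6 + 4·12 + 18)/6 = 72/6 = 12; σ²_E = ((18−6)/6)² = 4.000
te_F = (2 + 4·3 + 4)/6 = 18/6 = 3; σ²_F = ((4−2)/6)² = 0.111
te_G = (1 + 4·3 + 11)/6 = 24/6 = 4; σ²_G = ((11−1)/6)² = 2.778
te_H = (1 + 4·2 + 15)/6 = 24/6 = 4; σ²_H = ((15−1)/6)² = 5.444
te_I = (3 + 4·4 + 17)/6 = 36/6 = 6; σ²_I = ((17−3)/6)² = 5.444

Forward pass:
ES_A = 0; EF_A = 5
ES_B = 5; EF_B = 5+13 = 18
ES_C = 5; EF_C = 5+6 = 11
ES_D = 5; EF_D = 5+14 = 19
ES_E = 5; EF_E = 5+12 = 17
ES_F = max(EF_A=5, EF_C=11) = 11; EF_F = 11+3 = 14
ES_G = 18; EF_G = 18+4 = 22
ES_H = max(EF_A=5, EF_F=14) = 14; EF_H = 14+4 = 18
ES_I = max(EF_D=19, EF_E=17, EF_G=22, EF_H=18) = 22; EF_I = 22+6 = 28
Expected project duration μ = 28 hours. Critical path: A → B → G → I.

Variance along critical path = 0.111 + 9.000 + 2.778 + 5.444 = 17.333
σ = √17.333 = 4.163 hours

4.16 hours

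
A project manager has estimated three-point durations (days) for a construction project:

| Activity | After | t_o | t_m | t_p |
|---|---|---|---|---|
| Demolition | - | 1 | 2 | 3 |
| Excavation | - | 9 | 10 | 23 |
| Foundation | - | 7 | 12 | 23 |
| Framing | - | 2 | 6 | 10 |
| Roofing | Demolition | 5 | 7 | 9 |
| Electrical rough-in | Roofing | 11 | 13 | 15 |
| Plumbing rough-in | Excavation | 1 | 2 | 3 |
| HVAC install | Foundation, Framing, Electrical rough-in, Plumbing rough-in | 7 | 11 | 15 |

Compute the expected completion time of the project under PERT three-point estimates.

te_Demolition = (1 + 4·2 + 3)/6 = 12/6 = 2
te_Excavation = (9 + 4·10 + 23)/6 = 72/6 = 12
te_Foundation = (7 + 4·12 + 23)/6 = 78/6 = 13
te_Framing = (2 + 4·6 + 10)/6 = 36/6 = 6
te_Roofing = (5 + 4·7 + 9)/6 = 42/6 = 7
te_Electrical rough-in = (11 + 4·13 + 15)/6 = 78/6 = 13
te_Plumbing rough-in = (1 + 4·2 + 3)/6 = 12/6 = 2
te_HVAC install = (7 + 4·11 + 15)/6 = 66/6 = 11

Forward pass:
ES_Demolition = 0; EF_Demolition = 2
ES_Excavation = 0; EF_Excavation = 12
ES_Foundation = 0; EF_Foundation = 13
ES_Framing = 0; EF_Framing = 6
ES_Roofing = 2; EF_Roofing = 2+7 = 9
ES_Electrical rough-in = 9; EF_Electrical rough-in = 9+13 = 22
ES_Plumbing rough-in = 12; EF_Plumbing rough-in = 12+2 = 14
ES_HVAC install = max(EF_Foundation=13, EF_Framing=6, EF_Electrical rough-in=22, EF_Plumbing rough-in=14) = 22; EF_HVAC install = 22+11 = 33
Expected project duration μ = 33 days. Critical path: Demolition → Roofing → Electrical rough-in → HVAC install.

33 days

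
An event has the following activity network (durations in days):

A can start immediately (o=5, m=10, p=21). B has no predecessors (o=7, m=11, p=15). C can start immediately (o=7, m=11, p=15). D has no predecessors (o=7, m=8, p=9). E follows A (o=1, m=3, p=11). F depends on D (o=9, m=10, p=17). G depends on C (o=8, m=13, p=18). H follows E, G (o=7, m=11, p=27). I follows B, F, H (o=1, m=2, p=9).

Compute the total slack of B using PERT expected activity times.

26 days

te_A = (5 + 4·10 + 21)/6 = 66/6 = 11
te_B = (7 + 4·11 + 15)/6 = 66/6 = 11
te_C = (7 + 4·11 + 15)/6 = 66/6 = 11
te_D = (7 + 4·8 + 9)/6 = 48/6 = 8
te_E = (1 + 4·3 + 11)/6 = 24/6 = 4
te_F = (9 + 4·10 + 17)/6 = 66/6 = 11
te_G = (8 + 4·13 + 18)/6 = 78/6 = 13
te_H = (7 + 4·11 + 27)/6 = 78/6 = 13
te_I = (1 + 4·2 + 9)/6 = 18/6 = 3

Forward pass:
ES_A = 0; EF_A = 11
ES_B = 0; EF_B = 11
ES_C = 0; EF_C = 11
ES_D = 0; EF_D = 8
ES_E = 11; EF_E = 11+4 = 15
ES_F = 8; EF_F = 8+11 = 19
ES_G = 11; EF_G = 11+13 = 24
ES_H = max(EF_E=15, EF_G=24) = 24; EF_H = 24+13 = 37
ES_I = max(EF_B=11, EF_F=19, EF_H=37) = 37; EF_I = 37+3 = 40
Expected project duration μ = 40 days. Critical path: C → G → H → I.

Backward pass:
LF_I = 40; LS_I = 40−3 = 37
LF_H = LS_I = 37; LS_H = 37−13 = 24
LF_G = LS_H = 24; LS_G = 24−13 = 11
LF_F = LS_I = 37; LS_F = 37−11 = 26
LF_E = LS_H = 24; LS_E = 24−4 = 20
LF_D = LS_F = 26; LS_D = 26−8 = 18
LF_C = LS_G = 11; LS_C = 11−11 = 0
LF_B = LS_I = 37; LS_B = 37−11 = 26
LF_A = LS_E = 20; LS_A = 20−11 = 9
Slack_B = LS_B − ES_B = 26 − 0 = 26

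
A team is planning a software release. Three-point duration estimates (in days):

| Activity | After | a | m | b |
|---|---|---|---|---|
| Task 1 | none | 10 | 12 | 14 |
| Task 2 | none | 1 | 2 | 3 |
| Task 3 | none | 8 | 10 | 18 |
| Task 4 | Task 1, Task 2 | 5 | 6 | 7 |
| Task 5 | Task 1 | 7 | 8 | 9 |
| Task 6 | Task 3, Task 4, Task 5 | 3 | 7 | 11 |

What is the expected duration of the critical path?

27 days

te_Task 1 = (10 + 4·12 + 14)/6 = 72/6 = 12
te_Task 2 = (1 + 4·2 + 3)/6 = 12/6 = 2
te_Task 3 = (8 + 4·10 + 18)/6 = 66/6 = 11
te_Task 4 = (5 + 4·6 + 7)/6 = 36/6 = 6
te_Task 5 = (7 + 4·8 + 9)/6 = 48/6 = 8
te_Task 6 = (3 + 4·7 + 11)/6 = 42/6 = 7

Forward pass:
ES_Task 1 = 0; EF_Task 1 = 12
ES_Task 2 = 0; EF_Task 2 = 2
ES_Task 3 = 0; EF_Task 3 = 11
ES_Task 4 = max(EF_Task 1=12, EF_Task 2=2) = 12; EF_Task 4 = 12+6 = 18
ES_Task 5 = 12; EF_Task 5 = 12+8 = 20
ES_Task 6 = max(EF_Task 3=11, EF_Task 4=18, EF_Task 5=20) = 20; EF_Task 6 = 20+7 = 27
Expected project duration μ = 27 days. Critical path: Task 1 → Task 5 → Task 6.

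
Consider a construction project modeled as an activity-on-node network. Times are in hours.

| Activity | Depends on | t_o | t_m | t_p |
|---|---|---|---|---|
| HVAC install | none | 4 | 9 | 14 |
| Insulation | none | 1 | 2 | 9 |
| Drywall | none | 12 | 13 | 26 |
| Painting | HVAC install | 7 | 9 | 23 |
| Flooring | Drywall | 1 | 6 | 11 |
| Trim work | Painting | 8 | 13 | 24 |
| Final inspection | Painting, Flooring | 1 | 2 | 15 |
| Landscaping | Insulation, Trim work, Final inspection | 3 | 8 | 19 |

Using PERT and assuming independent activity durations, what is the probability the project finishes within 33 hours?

te_HVAC install = (4 + 4·9 + 14)/6 = 54/6 = 9; σ²_HVAC install = ((14−4)/6)² = 2.778
te_Insulation = (1 + 4·2 + 9)/6 = 18/6 = 3; σ²_Insulation = ((9−1)/6)² = 1.778
te_Drywall = (12 + 4·13 + 26)/6 = 90/6 = 15; σ²_Drywall = ((26−12)/6)² = 5.444
te_Painting = (7 + 4·9 + 23)/6 = 66/6 = 11; σ²_Painting = ((23−7)/6)² = 7.111
te_Flooring = (1 + 4·6 + 11)/6 = 36/6 = 6; σ²_Flooring = ((11−1)/6)² = 2.778
te_Trim work = (8 + 4·13 + 24)/6 = 84/6 = 14; σ²_Trim work = ((24−8)/6)² = 7.111
te_Final inspection = (1 + 4·2 + 15)/6 = 24/6 = 4; σ²_Final inspection = ((15−1)/6)² = 5.444
te_Landscaping = (3 + 4·8 + 19)/6 = 54/6 = 9; σ²_Landscaping = ((19−3)/6)² = 7.111

Forward pass:
ES_HVAC install = 0; EF_HVAC install = 9
ES_Insulation = 0; EF_Insulation = 3
ES_Drywall = 0; EF_Drywall = 15
ES_Painting = 9; EF_Painting = 9+11 = 20
ES_Flooring = 15; EF_Flooring = 15+6 = 21
ES_Trim work = 20; EF_Trim work = 20+14 = 34
ES_Final inspection = max(EF_Painting=20, EF_Flooring=21) = 21; EF_Final inspection = 21+4 = 25
ES_Landscaping = max(EF_Insulation=3, EF_Trim work=34, EF_Final inspection=25) = 34; EF_Landscaping = 34+9 = 43
Expected project duration μ = 43 hours. Critical path: HVAC install → Painting → Trim work → Landscaping.

Variance along critical path = 2.778 + 7.111 + 7.111 + 7.111 = 24.111; σ = √24.111 = 4.910 hours.
Z = (33 − 43) / 4.910 = -2.037
P(T ≤ 33) = Φ(-2.037) ≈ 0.021

0.021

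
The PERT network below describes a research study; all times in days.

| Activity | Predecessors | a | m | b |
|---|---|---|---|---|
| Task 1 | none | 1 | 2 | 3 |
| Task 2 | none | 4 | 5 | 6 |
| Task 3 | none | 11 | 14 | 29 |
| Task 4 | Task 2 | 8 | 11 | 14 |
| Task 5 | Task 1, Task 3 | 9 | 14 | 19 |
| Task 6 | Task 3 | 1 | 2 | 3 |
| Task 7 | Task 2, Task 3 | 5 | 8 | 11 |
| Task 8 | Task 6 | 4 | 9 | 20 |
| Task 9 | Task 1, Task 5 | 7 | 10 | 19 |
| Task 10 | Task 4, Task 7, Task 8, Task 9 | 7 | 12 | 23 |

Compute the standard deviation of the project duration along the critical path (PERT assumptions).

4.78 days

te_Task 1 = (1 + 4·2 + 3)/6 = 12/6 = 2; σ²_Task 1 = ((3−1)/6)² = 0.111
te_Task 2 = (4 + 4·5 + 6)/6 = 30/6 = 5; σ²_Task 2 = ((6−4)/6)² = 0.111
te_Task 3 = (11 + 4·14 + 29)/6 = 96/6 = 16; σ²_Task 3 = ((29−11)/6)² = 9.000
te_Task 4 = (8 + 4·11 + 14)/6 = 66/6 = 11; σ²_Task 4 = ((14−8)/6)² = 1.000
te_Task 5 = (9 + 4·14 + 19)/6 = 84/6 = 14; σ²_Task 5 = ((19−9)/6)² = 2.778
te_Task 6 = (1 + 4·2 + 3)/6 = 12/6 = 2; σ²_Task 6 = ((3−1)/6)² = 0.111
te_Task 7 = (5 + 4·8 + 11)/6 = 48/6 = 8; σ²_Task 7 = ((11−5)/6)² = 1.000
te_Task 8 = (4 + 4·9 + 20)/6 = 60/6 = 10; σ²_Task 8 = ((20−4)/6)² = 7.111
te_Task 9 = (7 + 4·10 + 19)/6 = 66/6 = 11; σ²_Task 9 = ((19−7)/6)² = 4.000
te_Task 10 = (7 + 4·12 + 23)/6 = 78/6 = 13; σ²_Task 10 = ((23−7)/6)² = 7.111

Forward pass:
ES_Task 1 = 0; EF_Task 1 = 2
ES_Task 2 = 0; EF_Task 2 = 5
ES_Task 3 = 0; EF_Task 3 = 16
ES_Task 4 = 5; EF_Task 4 = 5+11 = 16
ES_Task 5 = max(EF_Task 1=2, EF_Task 3=16) = 16; EF_Task 5 = 16+14 = 30
ES_Task 6 = 16; EF_Task 6 = 16+2 = 18
ES_Task 7 = max(EF_Task 2=5, EF_Task 3=16) = 16; EF_Task 7 = 16+8 = 24
ES_Task 8 = 18; EF_Task 8 = 18+10 = 28
ES_Task 9 = max(EF_Task 1=2, EF_Task 5=30) = 30; EF_Task 9 = 30+11 = 41
ES_Task 10 = max(EF_Task 4=16, EF_Task 7=24, EF_Task 8=28, EF_Task 9=41) = 41; EF_Task 10 = 41+13 = 54
Expected project duration μ = 54 days. Critical path: Task 3 → Task 5 → Task 9 → Task 10.

Variance along critical path = 9.000 + 2.778 + 4.000 + 7.111 = 22.889
σ = √22.889 = 4.784 days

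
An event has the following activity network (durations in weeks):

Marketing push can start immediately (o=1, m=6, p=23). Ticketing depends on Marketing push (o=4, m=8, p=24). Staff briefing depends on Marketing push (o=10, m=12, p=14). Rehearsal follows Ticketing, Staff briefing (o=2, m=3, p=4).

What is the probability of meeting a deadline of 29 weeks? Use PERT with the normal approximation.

te_Marketing push = (1 + 4·6 + 23)/6 = 48/6 = 8; σ²_Marketing push = ((23−1)/6)² = 13.444
te_Ticketing = (4 + 4·8 + 24)/6 = 60/6 = 10; σ²_Ticketing = ((24−4)/6)² = 11.111
te_Staff briefing = (10 + 4·12 + 14)/6 = 72/6 = 12; σ²_Staff briefing = ((14−10)/6)² = 0.444
te_Rehearsal = (2 + 4·3 + 4)/6 = 18/6 = 3; σ²_Rehearsal = ((4−2)/6)² = 0.111

Forward pass:
ES_Marketing push = 0; EF_Marketing push = 8
ES_Ticketing = 8; EF_Ticketing = 8+10 = 18
ES_Staff briefing = 8; EF_Staff briefing = 8+12 = 20
ES_Rehearsal = max(EF_Ticketing=18, EF_Staff briefing=20) = 20; EF_Rehearsal = 20+3 = 23
Expected project duration μ = 23 weeks. Critical path: Marketing push → Staff briefing → Rehearsal.

Variance along critical path = 13.444 + 0.444 + 0.111 = 14.000; σ = √14.000 = 3.742 weeks.
Z = (29 − 23) / 3.742 = 1.604
P(T ≤ 29) = Φ(1.604) ≈ 0.946

0.946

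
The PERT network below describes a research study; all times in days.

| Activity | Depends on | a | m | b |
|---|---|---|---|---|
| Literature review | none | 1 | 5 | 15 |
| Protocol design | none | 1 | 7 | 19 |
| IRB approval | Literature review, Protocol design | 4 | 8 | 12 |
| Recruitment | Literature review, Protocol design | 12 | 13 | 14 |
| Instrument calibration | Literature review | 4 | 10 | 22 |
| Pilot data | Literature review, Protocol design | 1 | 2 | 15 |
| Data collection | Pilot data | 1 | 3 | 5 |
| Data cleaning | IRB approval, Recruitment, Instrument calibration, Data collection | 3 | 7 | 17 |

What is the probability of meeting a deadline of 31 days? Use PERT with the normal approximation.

0.700

te_Literature review = (1 + 4·5 + 15)/6 = 36/6 = 6; σ²_Literature review = ((15−1)/6)² = 5.444
te_Protocol design = (1 + 4·7 + 19)/6 = 48/6 = 8; σ²_Protocol design = ((19−1)/6)² = 9.000
te_IRB approval = (4 + 4·8 + 12)/6 = 48/6 = 8; σ²_IRB approval = ((12−4)/6)² = 1.778
te_Recruitment = (12 + 4·13 + 14)/6 = 78/6 = 13; σ²_Recruitment = ((14−12)/6)² = 0.111
te_Instrument calibration = (4 + 4·10 + 22)/6 = 66/6 = 11; σ²_Instrument calibration = ((22−4)/6)² = 9.000
te_Pilot data = (1 + 4·2 + 15)/6 = 24/6 = 4; σ²_Pilot data = ((15−1)/6)² = 5.444
te_Data collection = (1 + 4·3 + 5)/6 = 18/6 = 3; σ²_Data collection = ((5−1)/6)² = 0.444
te_Data cleaning = (3 + 4·7 + 17)/6 = 48/6 = 8; σ²_Data cleaning = ((17−3)/6)² = 5.444

Forward pass:
ES_Literature review = 0; EF_Literature review = 6
ES_Protocol design = 0; EF_Protocol design = 8
ES_IRB approval = max(EF_Literature review=6, EF_Protocol design=8) = 8; EF_IRB approval = 8+8 = 16
ES_Recruitment = max(EF_Literature review=6, EF_Protocol design=8) = 8; EF_Recruitment = 8+13 = 21
ES_Instrument calibration = 6; EF_Instrument calibration = 6+11 = 17
ES_Pilot data = max(EF_Literature review=6, EF_Protocol design=8) = 8; EF_Pilot data = 8+4 = 12
ES_Data collection = 12; EF_Data collection = 12+3 = 15
ES_Data cleaning = max(EF_IRB approval=16, EF_Recruitment=21, EF_Instrument calibration=17, EF_Data collection=15) = 21; EF_Data cleaning = 21+8 = 29
Expected project duration μ = 29 days. Critical path: Protocol design → Recruitment → Data cleaning.

Variance along critical path = 9.000 + 0.111 + 5.444 = 14.556; σ = √14.556 = 3.815 days.
Z = (31 − 29) / 3.815 = 0.524
P(T ≤ 31) = Φ(0.524) ≈ 0.700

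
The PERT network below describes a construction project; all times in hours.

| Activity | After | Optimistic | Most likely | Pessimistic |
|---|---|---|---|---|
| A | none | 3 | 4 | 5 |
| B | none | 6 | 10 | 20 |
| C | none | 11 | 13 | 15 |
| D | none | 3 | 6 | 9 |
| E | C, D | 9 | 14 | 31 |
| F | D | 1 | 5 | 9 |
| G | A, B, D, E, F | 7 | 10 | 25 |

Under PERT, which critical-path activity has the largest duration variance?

te_A = (3 + 4·4 + 5)/6 = 24/6 = 4; σ²_A = ((5−3)/6)² = 0.111
te_B = (6 + 4·10 + 20)/6 = 66/6 = 11; σ²_B = ((20−6)/6)² = 5.444
te_C = (11 + 4·13 + 15)/6 = 78/6 = 13; σ²_C = ((15−11)/6)² = 0.444
te_D = (3 + 4·6 + 9)/6 = 36/6 = 6; σ²_D = ((9−3)/6)² = 1.000
te_E = (9 + 4·14 + 31)/6 = 96/6 = 16; σ²_E = ((31−9)/6)² = 13.444
te_F = (1 + 4·5 + 9)/6 = 30/6 = 5; σ²_F = ((9−1)/6)² = 1.778
te_G = (7 + 4·10 + 25)/6 = 72/6 = 12; σ²_G = ((25−7)/6)² = 9.000

Forward pass:
ES_A = 0; EF_A = 4
ES_B = 0; EF_B = 11
ES_C = 0; EF_C = 13
ES_D = 0; EF_D = 6
ES_E = max(EF_C=13, EF_D=6) = 13; EF_E = 13+16 = 29
ES_F = 6; EF_F = 6+5 = 11
ES_G = max(EF_A=4, EF_B=11, EF_D=6, EF_E=29, EF_F=11) = 29; EF_G = 29+12 = 41
Expected project duration μ = 41 hours. Critical path: C → E → G.

Variances on critical path: σ²_C=0.444, σ²_E=13.444, σ²_G=9.000.
Largest is σ²_E = 13.444.

E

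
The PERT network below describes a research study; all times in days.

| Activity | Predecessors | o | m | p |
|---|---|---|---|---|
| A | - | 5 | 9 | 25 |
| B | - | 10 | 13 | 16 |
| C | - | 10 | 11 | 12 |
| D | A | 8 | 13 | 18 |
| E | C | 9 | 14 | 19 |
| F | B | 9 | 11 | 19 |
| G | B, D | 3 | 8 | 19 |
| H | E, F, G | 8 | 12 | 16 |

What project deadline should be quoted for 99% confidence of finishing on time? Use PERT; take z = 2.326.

56.1 days

te_A = (5 + 4·9 + 25)/6 = 66/6 = 11; σ²_A = ((25−5)/6)² = 11.111
te_B = (10 + 4·13 + 16)/6 = 78/6 = 13; σ²_B = ((16−10)/6)² = 1.000
te_C = (10 + 4·11 + 12)/6 = 66/6 = 11; σ²_C = ((12−10)/6)² = 0.111
te_D = (8 + 4·13 + 18)/6 = 78/6 = 13; σ²_D = ((18−8)/6)² = 2.778
te_E = (9 + 4·14 + 19)/6 = 84/6 = 14; σ²_E = ((19−9)/6)² = 2.778
te_F = (9 + 4·11 + 19)/6 = 72/6 = 12; σ²_F = ((19−9)/6)² = 2.778
te_G = (3 + 4·8 + 19)/6 = 54/6 = 9; σ²_G = ((19−3)/6)² = 7.111
te_H = (8 + 4·12 + 16)/6 = 72/6 = 12; σ²_H = ((16−8)/6)² = 1.778

Forward pass:
ES_A = 0; EF_A = 11
ES_B = 0; EF_B = 13
ES_C = 0; EF_C = 11
ES_D = 11; EF_D = 11+13 = 24
ES_E = 11; EF_E = 11+14 = 25
ES_F = 13; EF_F = 13+12 = 25
ES_G = max(EF_B=13, EF_D=24) = 24; EF_G = 24+9 = 33
ES_H = max(EF_E=25, EF_F=25, EF_G=33) = 33; EF_H = 33+12 = 45
Expected project duration μ = 45 days. Critical path: A → D → G → H.

Variance along critical path = 11.111 + 2.778 + 7.111 + 1.778 = 22.778; σ = 4.773 days.
D = μ + z·σ = 45 + 2.326·4.773 = 56.1 days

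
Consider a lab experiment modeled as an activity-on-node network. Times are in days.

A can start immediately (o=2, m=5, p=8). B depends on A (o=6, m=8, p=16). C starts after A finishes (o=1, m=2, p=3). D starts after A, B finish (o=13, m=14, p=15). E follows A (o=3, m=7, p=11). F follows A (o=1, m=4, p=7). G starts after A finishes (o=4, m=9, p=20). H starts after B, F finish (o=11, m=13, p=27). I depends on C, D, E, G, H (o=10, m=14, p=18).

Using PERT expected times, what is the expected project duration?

te_A = (2 + 4·5 + 8)/6 = 30/6 = 5
te_B = (6 + 4·8 + 16)/6 = 54/6 = 9
te_C = (1 + 4·2 + 3)/6 = 12/6 = 2
te_D = (13 + 4·14 + 15)/6 = 84/6 = 14
te_E = (3 + 4·7 + 11)/6 = 42/6 = 7
te_F = (1 + 4·4 + 7)/6 = 24/6 = 4
te_G = (4 + 4·9 + 20)/6 = 60/6 = 10
te_H = (11 + 4·13 + 27)/6 = 90/6 = 15
te_I = (10 + 4·14 + 18)/6 = 84/6 = 14

Forward pass:
ES_A = 0; EF_A = 5
ES_B = 5; EF_B = 5+9 = 14
ES_C = 5; EF_C = 5+2 = 7
ES_D = max(EF_A=5, EF_B=14) = 14; EF_D = 14+14 = 28
ES_E = 5; EF_E = 5+7 = 12
ES_F = 5; EF_F = 5+4 = 9
ES_G = 5; EF_G = 5+10 = 15
ES_H = max(EF_B=14, EF_F=9) = 14; EF_H = 14+15 = 29
ES_I = max(EF_C=7, EF_D=28, EF_E=12, EF_G=15, EF_H=29) = 29; EF_I = 29+14 = 43
Expected project duration μ = 43 days. Critical path: A → B → H → I.

43 days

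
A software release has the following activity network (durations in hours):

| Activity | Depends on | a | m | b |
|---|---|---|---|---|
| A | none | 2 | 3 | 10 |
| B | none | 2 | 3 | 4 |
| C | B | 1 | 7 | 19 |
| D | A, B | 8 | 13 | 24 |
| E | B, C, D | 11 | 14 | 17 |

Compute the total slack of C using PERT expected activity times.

te_A = (2 + 4·3 + 10)/6 = 24/6 = 4
te_B = (2 + 4·3 + 4)/6 = 18/6 = 3
te_C = (1 + 4·7 + 19)/6 = 48/6 = 8
te_D = (8 + 4·13 + 24)/6 = 84/6 = 14
te_E = (11 + 4·14 + 17)/6 = 84/6 = 14

Forward pass:
ES_A = 0; EF_A = 4
ES_B = 0; EF_B = 3
ES_C = 3; EF_C = 3+8 = 11
ES_D = max(EF_A=4, EF_B=3) = 4; EF_D = 4+14 = 18
ES_E = max(EF_B=3, EF_C=11, EF_D=18) = 18; EF_E = 18+14 = 32
Expected project duration μ = 32 hours. Critical path: A → D → E.

Backward pass:
LF_E = 32; LS_E = 32−14 = 18
LF_D = LS_E = 18; LS_D = 18−14 = 4
LF_C = LS_E = 18; LS_C = 18−8 = 10
LF_B = min(LS_C=10, LS_D=4, LS_E=18) = 4; LS_B = 4−3 = 1
LF_A = LS_D = 4; LS_A = 4−4 = 0
Slack_C = LS_C − ES_C = 10 − 3 = 7

7 hours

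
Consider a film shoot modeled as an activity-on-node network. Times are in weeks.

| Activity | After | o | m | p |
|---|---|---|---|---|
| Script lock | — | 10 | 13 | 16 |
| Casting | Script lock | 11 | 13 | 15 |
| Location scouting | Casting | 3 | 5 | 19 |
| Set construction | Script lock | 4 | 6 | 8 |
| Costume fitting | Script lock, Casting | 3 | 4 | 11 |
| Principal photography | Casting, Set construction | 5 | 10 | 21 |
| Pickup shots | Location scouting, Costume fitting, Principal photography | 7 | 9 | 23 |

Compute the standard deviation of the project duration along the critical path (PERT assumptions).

3.96 weeks

te_Script lock = (10 + 4·13 + 16)/6 = 78/6 = 13; σ²_Script lock = ((16−10)/6)² = 1.000
te_Casting = (11 + 4·13 + 15)/6 = 78/6 = 13; σ²_Casting = ((15−11)/6)² = 0.444
te_Location scouting = (3 + 4·5 + 19)/6 = 42/6 = 7; σ²_Location scouting = ((19−3)/6)² = 7.111
te_Set construction = (4 + 4·6 + 8)/6 = 36/6 = 6; σ²_Set construction = ((8−4)/6)² = 0.444
te_Costume fitting = (3 + 4·4 + 11)/6 = 30/6 = 5; σ²_Costume fitting = ((11−3)/6)² = 1.778
te_Principal photography = (5 + 4·10 + 21)/6 = 66/6 = 11; σ²_Principal photography = ((21−5)/6)² = 7.111
te_Pickup shots = (7 + 4·9 + 23)/6 = 66/6 = 11; σ²_Pickup shots = ((23−7)/6)² = 7.111

Forward pass:
ES_Script lock = 0; EF_Script lock = 13
ES_Casting = 13; EF_Casting = 13+13 = 26
ES_Location scouting = 26; EF_Location scouting = 26+7 = 33
ES_Set construction = 13; EF_Set construction = 13+6 = 19
ES_Costume fitting = max(EF_Script lock=13, EF_Casting=26) = 26; EF_Costume fitting = 26+5 = 31
ES_Principal photography = max(EF_Casting=26, EF_Set construction=19) = 26; EF_Principal photography = 26+11 = 37
ES_Pickup shots = max(EF_Location scouting=33, EF_Costume fitting=31, EF_Principal photography=37) = 37; EF_Pickup shots = 37+11 = 48
Expected project duration μ = 48 weeks. Critical path: Script lock → Casting → Principal photography → Pickup shots.

Variance along critical path = 1.000 + 0.444 + 7.111 + 7.111 = 15.667
σ = √15.667 = 3.958 weeks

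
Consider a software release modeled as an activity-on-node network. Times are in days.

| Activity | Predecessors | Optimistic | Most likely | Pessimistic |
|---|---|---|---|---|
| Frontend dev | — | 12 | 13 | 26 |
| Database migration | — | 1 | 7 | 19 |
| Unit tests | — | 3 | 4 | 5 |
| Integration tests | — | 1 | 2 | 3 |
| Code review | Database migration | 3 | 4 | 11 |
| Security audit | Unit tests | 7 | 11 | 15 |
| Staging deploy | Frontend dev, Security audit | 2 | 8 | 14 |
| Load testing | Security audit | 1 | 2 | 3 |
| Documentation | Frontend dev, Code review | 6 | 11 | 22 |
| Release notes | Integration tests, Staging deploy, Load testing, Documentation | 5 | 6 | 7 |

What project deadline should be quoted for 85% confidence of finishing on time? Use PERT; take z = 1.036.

36.7 days

te_Frontend dev = (12 + 4·13 + 26)/6 = 90/6 = 15; σ²_Frontend dev = ((26−12)/6)² = 5.444
te_Database migration = (1 + 4·7 + 19)/6 = 48/6 = 8; σ²_Database migration = ((19−1)/6)² = 9.000
te_Unit tests = (3 + 4·4 + 5)/6 = 24/6 = 4; σ²_Unit tests = ((5−3)/6)² = 0.111
te_Integration tests = (1 + 4·2 + 3)/6 = 12/6 = 2; σ²_Integration tests = ((3−1)/6)² = 0.111
te_Code review = (3 + 4·4 + 11)/6 = 30/6 = 5; σ²_Code review = ((11−3)/6)² = 1.778
te_Security audit = (7 + 4·11 + 15)/6 = 66/6 = 11; σ²_Security audit = ((15−7)/6)² = 1.778
te_Staging deploy = (2 + 4·8 + 14)/6 = 48/6 = 8; σ²_Staging deploy = ((14−2)/6)² = 4.000
te_Load testing = (1 + 4·2 + 3)/6 = 12/6 = 2; σ²_Load testing = ((3−1)/6)² = 0.111
te_Documentation = (6 + 4·11 + 22)/6 = 72/6 = 12; σ²_Documentation = ((22−6)/6)² = 7.111
te_Release notes = (5 + 4·6 + 7)/6 = 36/6 = 6; σ²_Release notes = ((7−5)/6)² = 0.111

Forward pass:
ES_Frontend dev = 0; EF_Frontend dev = 15
ES_Database migration = 0; EF_Database migration = 8
ES_Unit tests = 0; EF_Unit tests = 4
ES_Integration tests = 0; EF_Integration tests = 2
ES_Code review = 8; EF_Code review = 8+5 = 13
ES_Security audit = 4; EF_Security audit = 4+11 = 15
ES_Staging deploy = max(EF_Frontend dev=15, EF_Security audit=15) = 15; EF_Staging deploy = 15+8 = 23
ES_Load testing = 15; EF_Load testing = 15+2 = 17
ES_Documentation = max(EF_Frontend dev=15, EF_Code review=13) = 15; EF_Documentation = 15+12 = 27
ES_Release notes = max(EF_Integration tests=2, EF_Staging deploy=23, EF_Load testing=17, EF_Documentation=27) = 27; EF_Release notes = 27+6 = 33
Expected project duration μ = 33 days. Critical path: Frontend dev → Documentation → Release notes.

Variance along critical path = 5.444 + 7.111 + 0.111 = 12.667; σ = 3.559 days.
D = μ + z·σ = 33 + 1.036·3.559 = 36.7 days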